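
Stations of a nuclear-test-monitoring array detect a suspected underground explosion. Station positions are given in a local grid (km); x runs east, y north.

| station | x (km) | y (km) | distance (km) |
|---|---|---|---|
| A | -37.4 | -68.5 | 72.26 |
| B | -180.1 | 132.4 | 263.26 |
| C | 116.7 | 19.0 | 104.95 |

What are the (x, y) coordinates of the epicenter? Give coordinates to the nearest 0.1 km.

x ≈ 25.2 km, y ≈ -32.4 km

Circle about each station: (x + 37.4)² + (y + 68.5)² = 72.26²; (x + 180.1)² + (y − 132.4)² = 263.26²; (x − 116.7)² + (y − 19.0)² = 104.95².
Subtracting the A equation from the B and C equations removes the quadratic terms:
-285.4 x + 401.8 y = -20209.56
308.2 x + 175.0 y = 2095.89
Solving the 2×2 system: x ≈ 25.2, y ≈ -32.4 km.
Check against A (with the unrounded x, y): √((x + 37.4)²+(y + 68.5)²) = 72.26 ≈ 72.26 km. ✓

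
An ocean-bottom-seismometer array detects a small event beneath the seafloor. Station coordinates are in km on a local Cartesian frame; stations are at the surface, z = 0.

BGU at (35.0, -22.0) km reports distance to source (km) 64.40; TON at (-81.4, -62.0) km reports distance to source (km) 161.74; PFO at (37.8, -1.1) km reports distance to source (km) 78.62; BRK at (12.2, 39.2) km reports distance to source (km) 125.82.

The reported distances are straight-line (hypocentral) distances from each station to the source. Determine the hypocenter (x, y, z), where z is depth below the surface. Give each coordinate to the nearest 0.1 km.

x ≈ 79.6 km, y ≈ -66.0 km, depth ≈ 14.9 km

Each station gives a sphere (x−x_i)² + (y−y_i)² + z² = d_i² (stations at z=0).
Subtracting the BGU sphere from TON and PFO: z² cancels, leaving linear equations in x and y:
-232.8 x − 80.0 y = -13251.51
5.6 x + 41.8 y = -2312.69
Solving: x ≈ 79.600, y ≈ -65.992 km (keep extra digits for the depth step; rounded: 79.6, -66.0).
Then from the BGU sphere: z² = 64.40² − (x − 35.0)² − (y + 22.0)² with x = 79.600, y = -65.992, so z ≈ 14.930 ≈ 14.9 km.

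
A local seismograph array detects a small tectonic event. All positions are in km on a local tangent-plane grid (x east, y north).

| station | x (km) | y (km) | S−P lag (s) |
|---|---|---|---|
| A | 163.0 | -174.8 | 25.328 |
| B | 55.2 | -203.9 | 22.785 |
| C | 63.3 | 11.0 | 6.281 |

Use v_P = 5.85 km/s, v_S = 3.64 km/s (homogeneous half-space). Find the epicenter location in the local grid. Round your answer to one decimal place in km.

Distance from S−P lag: d = Δt · v_P v_S / (v_P − v_S) = Δt · (5.85·3.64)/(5.85−3.64) ≈ 9.6353·Δt.
So d_A = 244.04, d_B = 219.54, d_C = 60.52 km.
Circle about each station: (x − 163.0)² + (y + 174.8)² = 244.04²; (x − 55.2)² + (y + 203.9)² = 219.54²; (x − 63.3)² + (y − 11.0)² = 60.52².
Subtracting the A equation from the B and C equations removes the quadratic terms:
-215.6 x − 58.2 y = -1144.08
-199.4 x + 371.6 y = 2896.70
Solving the 2×2 system: x ≈ 2.8, y ≈ 9.3 km.

2.8 km east, 9.3 km north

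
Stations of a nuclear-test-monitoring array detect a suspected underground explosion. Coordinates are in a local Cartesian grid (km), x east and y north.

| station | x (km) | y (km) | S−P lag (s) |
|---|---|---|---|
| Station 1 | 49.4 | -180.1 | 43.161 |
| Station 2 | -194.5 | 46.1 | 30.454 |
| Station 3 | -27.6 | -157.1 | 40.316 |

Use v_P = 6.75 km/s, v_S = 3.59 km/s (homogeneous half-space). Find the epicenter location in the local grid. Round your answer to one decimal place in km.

Distance from S−P lag: d = Δt · v_P v_S / (v_P − v_S) = Δt · (6.75·3.59)/(6.75−3.59) ≈ 7.6685·Δt.
So d_Station 1 = 330.98, d_Station 2 = 233.54, d_Station 3 = 309.16 km.
Circle about each station: (x − 49.4)² + (y + 180.1)² = 330.98²; (x + 194.5)² + (y − 46.1)² = 233.54²; (x + 27.6)² + (y + 157.1)² = 309.16².
Subtracting the Station 1 equation from the Station 2 and Station 3 equations removes the quadratic terms:
-487.8 x + 452.4 y = 60085.92
-154.0 x + 46.0 y = 4533.65
Solving the 2×2 system: x ≈ 15.1, y ≈ 149.1 km.

15.1 km east, 149.1 km north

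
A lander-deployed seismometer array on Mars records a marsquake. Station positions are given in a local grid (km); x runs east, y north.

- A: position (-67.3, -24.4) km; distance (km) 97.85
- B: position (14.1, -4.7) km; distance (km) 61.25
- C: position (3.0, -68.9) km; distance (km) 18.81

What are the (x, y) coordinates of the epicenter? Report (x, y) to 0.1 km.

Circle about each station: (x + 67.3)² + (y + 24.4)² = 97.85²; (x − 14.1)² + (y + 4.7)² = 61.25²; (x − 3.0)² + (y + 68.9)² = 18.81².
Subtracting the A equation from the B and C equations removes the quadratic terms:
162.8 x + 39.4 y = 919.31
140.6 x − 89.0 y = 8852.37
Solving the 2×2 system: x ≈ 21.5, y ≈ -65.5 km.

(21.5, -65.5)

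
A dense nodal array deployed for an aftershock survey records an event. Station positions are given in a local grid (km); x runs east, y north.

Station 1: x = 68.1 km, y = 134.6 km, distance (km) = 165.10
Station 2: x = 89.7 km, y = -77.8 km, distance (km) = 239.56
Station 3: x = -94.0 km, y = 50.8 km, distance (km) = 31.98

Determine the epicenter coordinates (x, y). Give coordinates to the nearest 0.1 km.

-88.5 km east, 82.3 km north

Circle about each station: (x − 68.1)² + (y − 134.6)² = 165.10²; (x − 89.7)² + (y + 77.8)² = 239.56²; (x + 94.0)² + (y − 50.8)² = 31.98².
Subtracting pairs of circle equations eliminates x²+y² and gives linear equations (the radical axes):
43.2 x − 424.8 y = -38786.82
-324.2 x − 167.6 y = 14897.16
Solving the 2×2 system: x ≈ -88.5, y ≈ 82.3 km.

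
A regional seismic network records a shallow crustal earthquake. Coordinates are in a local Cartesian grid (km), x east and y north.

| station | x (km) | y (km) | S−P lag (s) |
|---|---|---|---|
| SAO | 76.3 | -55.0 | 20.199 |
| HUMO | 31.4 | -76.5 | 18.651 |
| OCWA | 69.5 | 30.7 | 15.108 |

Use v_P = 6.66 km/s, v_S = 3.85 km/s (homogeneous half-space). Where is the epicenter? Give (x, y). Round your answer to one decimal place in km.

x ≈ -64.2 km, y ≈ 64.3 km

Distance from S−P lag: d = Δt · v_P v_S / (v_P − v_S) = Δt · (6.66·3.85)/(6.66−3.85) ≈ 9.1249·Δt.
So d_SAO = 184.31, d_HUMO = 170.19, d_OCWA = 137.86 km.
Circle about each station: (x − 76.3)² + (y + 55.0)² = 184.31²; (x − 31.4)² + (y + 76.5)² = 170.19²; (x − 69.5)² + (y − 30.7)² = 137.86².
Subtracting pairs of circle equations eliminates x²+y² and gives linear equations (the radical axes):
-89.8 x − 43.0 y = 2997.06
-13.6 x + 171.4 y = 11890.85
Solving the 2×2 system: x ≈ -64.2, y ≈ 64.3 km.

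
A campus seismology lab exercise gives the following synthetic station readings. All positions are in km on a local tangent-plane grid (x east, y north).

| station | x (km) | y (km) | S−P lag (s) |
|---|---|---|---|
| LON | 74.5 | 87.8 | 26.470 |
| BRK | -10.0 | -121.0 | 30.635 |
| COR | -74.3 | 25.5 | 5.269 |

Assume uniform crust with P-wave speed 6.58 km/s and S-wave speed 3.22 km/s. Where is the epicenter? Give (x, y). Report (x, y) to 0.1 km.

Distance from S−P lag: d = Δt · v_P v_S / (v_P − v_S) = Δt · (6.58·3.22)/(6.58−3.22) ≈ 6.3058·Δt.
So d_LON = 166.92, d_BRK = 193.18, d_COR = 33.23 km.
Circle about each station: (x − 74.5)² + (y − 87.8)² = 166.92²; (x + 10.0)² + (y + 121.0)² = 193.18²; (x + 74.3)² + (y − 25.5)² = 33.23².
Subtracting the LON equation from the BRK and COR equations removes the quadratic terms:
-169.0 x − 417.6 y = -7974.32
-297.6 x − 124.6 y = 19669.70
Solving the 2×2 system: x ≈ -89.2, y ≈ 55.2 km.

-89.2 km east, 55.2 km north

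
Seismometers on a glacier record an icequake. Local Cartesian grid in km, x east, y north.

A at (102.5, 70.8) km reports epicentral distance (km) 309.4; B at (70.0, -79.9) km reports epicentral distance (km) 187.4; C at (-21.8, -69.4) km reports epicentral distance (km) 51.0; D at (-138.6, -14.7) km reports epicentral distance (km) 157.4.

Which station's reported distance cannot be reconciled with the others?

C

Solve using three stations at a time. Using A, B, D (subtract circle equations pairwise → linear system) gives (x, y) ≈ (-96.3, -166.3).
Distances from that point to each station vs reported:
  A: calculated 309.4 vs reported 309.4 → residual 0.0 km
  B: calculated 187.4 vs reported 187.4 → residual 0.0 km
  C: calculated 122.2 vs reported 51.0 → residual 71.2 km
  D: calculated 157.4 vs reported 157.4 → residual 0.0 km
A, B, D are mutually consistent (residuals ≈ 0); C is off by 71.2 km.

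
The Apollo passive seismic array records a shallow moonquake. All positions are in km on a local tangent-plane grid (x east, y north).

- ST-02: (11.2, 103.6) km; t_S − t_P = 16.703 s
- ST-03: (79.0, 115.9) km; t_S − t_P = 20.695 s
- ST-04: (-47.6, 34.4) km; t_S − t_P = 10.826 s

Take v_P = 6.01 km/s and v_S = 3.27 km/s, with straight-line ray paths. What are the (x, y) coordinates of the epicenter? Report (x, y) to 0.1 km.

(11.3, -16.2)

Distance from S−P lag: d = Δt · v_P v_S / (v_P − v_S) = Δt · (6.01·3.27)/(6.01−3.27) ≈ 7.1725·Δt.
So d_ST-02 = 119.80, d_ST-03 = 148.44, d_ST-04 = 77.65 km.
Circle about each station: (x − 11.2)² + (y − 103.6)² = 119.80²; (x − 79.0)² + (y − 115.9)² = 148.44²; (x + 47.6)² + (y − 34.4)² = 77.65².
Subtracting the ST-02 equation from the ST-03 and ST-04 equations removes the quadratic terms:
135.6 x + 24.6 y = 1133.02
-117.6 x − 138.4 y = 913.24
Solving the 2×2 system: x ≈ 11.3, y ≈ -16.2 km.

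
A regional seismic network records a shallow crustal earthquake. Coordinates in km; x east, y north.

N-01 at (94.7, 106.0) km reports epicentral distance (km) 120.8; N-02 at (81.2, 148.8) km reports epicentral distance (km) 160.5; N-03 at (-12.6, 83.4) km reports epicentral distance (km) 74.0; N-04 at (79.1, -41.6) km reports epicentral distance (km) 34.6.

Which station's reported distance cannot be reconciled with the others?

Solve using three stations at a time. Using N-01, N-02, N-04 (subtract circle equations pairwise → linear system) gives (x, y) ≈ (63.7, -10.7).
Distances from that point to each station vs reported:
  N-01: calculated 120.8 vs reported 120.8 → residual 0.0 km
  N-02: calculated 160.5 vs reported 160.5 → residual 0.0 km
  N-03: calculated 121.1 vs reported 74.0 → residual 47.1 km
  N-04: calculated 34.5 vs reported 34.6 → residual 0.1 km
N-01, N-02, N-04 are mutually consistent (residuals ≈ 0); N-03 is off by 47.1 km.

N-03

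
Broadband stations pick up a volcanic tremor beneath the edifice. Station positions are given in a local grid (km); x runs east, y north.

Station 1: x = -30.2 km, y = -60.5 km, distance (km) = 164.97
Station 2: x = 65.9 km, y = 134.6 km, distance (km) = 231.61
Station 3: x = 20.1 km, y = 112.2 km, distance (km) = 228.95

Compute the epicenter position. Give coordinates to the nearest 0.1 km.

Circle about each station: (x + 30.2)² + (y + 60.5)² = 164.97²; (x − 65.9)² + (y − 134.6)² = 231.61²; (x − 20.1)² + (y − 112.2)² = 228.95².
Subtracting the Station 1 equation from the Station 2 and Station 3 equations removes the quadratic terms:
192.2 x + 390.2 y = -8540.41
100.6 x + 345.4 y = -16782.44
Solving the 2×2 system: x ≈ 132.6, y ≈ -87.2 km.

132.6 km east, -87.2 km north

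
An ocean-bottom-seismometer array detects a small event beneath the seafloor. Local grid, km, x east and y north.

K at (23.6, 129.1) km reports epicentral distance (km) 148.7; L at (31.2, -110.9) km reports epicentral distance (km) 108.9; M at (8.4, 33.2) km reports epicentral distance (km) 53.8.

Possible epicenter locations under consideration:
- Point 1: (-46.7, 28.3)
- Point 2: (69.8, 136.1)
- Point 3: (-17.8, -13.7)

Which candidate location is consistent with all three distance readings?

For each candidate, compare |candidate − station| to the reported distance:
Point 1: residuals K 25.8, L 50.6, M 1.5 → max 50.6 km
Point 2: residuals K 102.0, L 141.1, M 66.0 → max 141.1 km
Point 3: residuals K 0.0, L 0.0, M 0.1 → max 0.1 km
Only Point 3 has all residuals ≈ 0.

Point 3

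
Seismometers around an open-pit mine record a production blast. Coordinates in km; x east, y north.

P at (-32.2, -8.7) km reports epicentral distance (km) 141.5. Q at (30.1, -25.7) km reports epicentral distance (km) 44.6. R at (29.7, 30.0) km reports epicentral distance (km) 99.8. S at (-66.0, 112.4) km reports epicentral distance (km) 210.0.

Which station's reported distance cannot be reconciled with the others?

Solve using three stations at a time. Using Q, R, S (subtract circle equations pairwise → linear system) gives (x, y) ≈ (39.2, -69.3).
Distances from that point to each station vs reported:
  P: calculated 93.7 vs reported 141.5 → residual 47.8 km
  Q: calculated 44.6 vs reported 44.6 → residual 0.0 km
  R: calculated 99.8 vs reported 99.8 → residual 0.0 km
  S: calculated 210.0 vs reported 210.0 → residual 0.0 km
Q, R, S are mutually consistent (residuals ≈ 0); P is off by 47.8 km.

P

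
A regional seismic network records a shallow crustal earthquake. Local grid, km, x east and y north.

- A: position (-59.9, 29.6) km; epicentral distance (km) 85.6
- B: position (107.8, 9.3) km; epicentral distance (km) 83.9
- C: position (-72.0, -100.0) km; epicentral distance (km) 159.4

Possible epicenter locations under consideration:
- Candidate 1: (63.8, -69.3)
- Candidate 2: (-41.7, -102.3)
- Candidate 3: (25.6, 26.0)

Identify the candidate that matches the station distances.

For each candidate, compare |candidate − station| to the reported distance:
Candidate 1: residuals A 72.8, B 6.2, C 20.2 → max 72.8 km
Candidate 2: residuals A 47.5, B 102.7, C 129.0 → max 129.0 km
Candidate 3: residuals A 0.0, B 0.0, C 0.0 → max 0.0 km
Only Candidate 3 has all residuals ≈ 0.

Candidate 3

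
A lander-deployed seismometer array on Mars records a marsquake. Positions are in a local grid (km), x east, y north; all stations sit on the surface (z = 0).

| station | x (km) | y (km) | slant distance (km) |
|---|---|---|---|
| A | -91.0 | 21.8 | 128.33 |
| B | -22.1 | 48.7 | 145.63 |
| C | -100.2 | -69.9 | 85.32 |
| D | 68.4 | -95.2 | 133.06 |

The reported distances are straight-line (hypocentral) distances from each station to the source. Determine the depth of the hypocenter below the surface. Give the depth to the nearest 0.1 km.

Each station gives a sphere (x−x_i)² + (y−y_i)² + z² = d_i² (stations at z=0).
Subtracting the A sphere from B and C: z² cancels, leaving linear equations in x and y:
137.8 x + 53.8 y = -10635.65
-18.4 x − 183.4 y = 15358.90
Solving: x ≈ -46.299, y ≈ -79.100 km (keep extra digits for the depth step; rounded: -46.3, -79.1).
Then from the A sphere: z² = 128.33² − (x + 91.0)² − (y − 21.8)² with x = -46.299, y = -79.100, so z ≈ 65.495 ≈ 65.5 km.

depth ≈ 65.5 km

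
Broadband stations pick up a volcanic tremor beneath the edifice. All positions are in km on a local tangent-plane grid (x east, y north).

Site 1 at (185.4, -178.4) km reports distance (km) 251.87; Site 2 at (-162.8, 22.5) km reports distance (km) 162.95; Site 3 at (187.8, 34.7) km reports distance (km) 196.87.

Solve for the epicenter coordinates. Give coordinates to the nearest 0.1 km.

x ≈ -3.5 km, y ≈ -11.8 km

Circle about each station: (x − 185.4)² + (y + 178.4)² = 251.87²; (x + 162.8)² + (y − 22.5)² = 162.95²; (x − 187.8)² + (y − 34.7)² = 196.87².
Subtracting pairs of circle equations eliminates x²+y² and gives linear equations (the radical axes):
-696.4 x + 401.8 y = -2303.84
4.8 x + 426.2 y = -5046.09
Solving the 2×2 system: x ≈ -3.5, y ≈ -11.8 km.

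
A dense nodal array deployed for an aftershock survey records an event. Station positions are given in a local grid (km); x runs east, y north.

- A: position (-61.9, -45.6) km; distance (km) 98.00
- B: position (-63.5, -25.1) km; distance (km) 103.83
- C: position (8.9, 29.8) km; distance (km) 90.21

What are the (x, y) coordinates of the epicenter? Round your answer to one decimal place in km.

35.5 km east, -56.4 km north

Circle about each station: (x + 61.9)² + (y + 45.6)² = 98.00²; (x + 63.5)² + (y + 25.1)² = 103.83²; (x − 8.9)² + (y − 29.8)² = 90.21².
Subtracting the A equation from the B and C equations removes the quadratic terms:
-3.2 x + 41.0 y = -2425.38
141.6 x + 150.8 y = -3477.56
Solving the 2×2 system: x ≈ 35.5, y ≈ -56.4 km.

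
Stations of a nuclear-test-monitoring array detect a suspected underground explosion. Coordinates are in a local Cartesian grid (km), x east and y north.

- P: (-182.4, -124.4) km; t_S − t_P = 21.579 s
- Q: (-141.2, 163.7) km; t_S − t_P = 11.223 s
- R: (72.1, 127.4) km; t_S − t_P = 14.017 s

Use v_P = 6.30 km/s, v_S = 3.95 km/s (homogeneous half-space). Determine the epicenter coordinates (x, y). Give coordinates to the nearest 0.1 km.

Distance from S−P lag: d = Δt · v_P v_S / (v_P − v_S) = Δt · (6.30·3.95)/(6.30−3.95) ≈ 10.5894·Δt.
So d_P = 228.51, d_Q = 118.84, d_R = 148.43 km.
Circle about each station: (x + 182.4)² + (y + 124.4)² = 228.51²; (x + 141.2)² + (y − 163.7)² = 118.84²; (x − 72.1)² + (y − 127.4)² = 148.43².
Subtracting the P equation from the Q and R equations removes the quadratic terms:
82.4 x + 576.2 y = 36083.88
509.0 x + 503.6 y = 2869.41
Solving the 2×2 system: x ≈ -65.6, y ≈ 72.0 km.
Check against P (with the unrounded x, y): √((x + 182.4)²+(y + 124.4)²) = 228.51 ≈ 228.51 km. ✓

x ≈ -65.6 km, y ≈ 72.0 km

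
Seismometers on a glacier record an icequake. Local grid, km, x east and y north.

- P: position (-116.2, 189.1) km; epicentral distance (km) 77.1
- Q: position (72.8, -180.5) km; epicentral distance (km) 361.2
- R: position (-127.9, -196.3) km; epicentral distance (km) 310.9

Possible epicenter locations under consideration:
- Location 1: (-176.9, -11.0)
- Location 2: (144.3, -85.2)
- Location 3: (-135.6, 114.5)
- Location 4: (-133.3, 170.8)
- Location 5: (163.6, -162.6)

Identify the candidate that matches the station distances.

Location 3

For each candidate, compare |candidate − station| to the reported distance:
Location 1: residuals P 132.0, Q 59.4, R 119.2 → max 132.0 km
Location 2: residuals P 301.2, Q 242.1, R 16.9 → max 301.2 km
Location 3: residuals P 0.0, Q 0.0, R 0.0 → max 0.0 km
Location 4: residuals P 52.1, Q 46.1, R 56.2 → max 56.2 km
Location 5: residuals P 372.3, Q 268.7, R 17.5 → max 372.3 km
Only Location 3 has all residuals ≈ 0.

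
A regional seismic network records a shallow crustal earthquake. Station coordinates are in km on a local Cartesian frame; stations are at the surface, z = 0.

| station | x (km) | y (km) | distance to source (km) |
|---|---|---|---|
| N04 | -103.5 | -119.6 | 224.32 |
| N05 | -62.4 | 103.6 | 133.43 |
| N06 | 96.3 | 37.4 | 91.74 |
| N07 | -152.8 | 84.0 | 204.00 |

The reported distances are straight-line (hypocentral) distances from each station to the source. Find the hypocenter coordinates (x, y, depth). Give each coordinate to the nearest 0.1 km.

Each station gives a sphere (x−x_i)² + (y−y_i)² + z² = d_i² (stations at z=0).
Subtracting the N04 sphere from N05 and N06: z² cancels, leaving linear equations in x and y:
82.2 x + 446.4 y = 22126.21
399.6 x + 314.0 y = 27559.27
Solving: x ≈ 35.097, y ≈ 43.103 km (keep extra digits for the depth step; rounded: 35.1, 43.1).
Then from the N04 sphere: z² = 224.32² − (x + 103.5)² − (y + 119.6)² with x = 35.097, y = 43.103, so z ≈ 68.103 ≈ 68.1 km.

(35.1, 43.1, 68.1)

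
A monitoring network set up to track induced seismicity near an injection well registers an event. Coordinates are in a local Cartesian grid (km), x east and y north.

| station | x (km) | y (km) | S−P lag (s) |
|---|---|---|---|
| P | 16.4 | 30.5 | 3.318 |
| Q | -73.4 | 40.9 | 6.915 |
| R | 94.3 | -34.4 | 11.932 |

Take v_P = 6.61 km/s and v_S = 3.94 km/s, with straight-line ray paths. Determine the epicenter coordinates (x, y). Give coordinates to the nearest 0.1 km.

x ≈ -11.5 km, y ≈ 14.1 km

Distance from S−P lag: d = Δt · v_P v_S / (v_P − v_S) = Δt · (6.61·3.94)/(6.61−3.94) ≈ 9.7541·Δt.
So d_P = 32.36, d_Q = 67.45, d_R = 116.39 km.
Circle about each station: (x − 16.4)² + (y − 30.5)² = 32.36²; (x + 73.4)² + (y − 40.9)² = 67.45²; (x − 94.3)² + (y + 34.4)² = 116.39².
Subtracting pairs of circle equations eliminates x²+y² and gives linear equations (the radical axes):
-179.6 x + 20.8 y = 2358.83
155.8 x − 129.8 y = -3622.82
Solving the 2×2 system: x ≈ -11.5, y ≈ 14.1 km.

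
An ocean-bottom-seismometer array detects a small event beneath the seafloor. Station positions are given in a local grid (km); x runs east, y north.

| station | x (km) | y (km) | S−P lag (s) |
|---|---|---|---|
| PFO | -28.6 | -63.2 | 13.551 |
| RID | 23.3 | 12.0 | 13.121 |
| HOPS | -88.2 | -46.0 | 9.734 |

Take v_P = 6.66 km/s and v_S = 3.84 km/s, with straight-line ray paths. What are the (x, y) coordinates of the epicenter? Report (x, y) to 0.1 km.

-91.8 km east, 42.2 km north

Distance from S−P lag: d = Δt · v_P v_S / (v_P − v_S) = Δt · (6.66·3.84)/(6.66−3.84) ≈ 9.0689·Δt.
So d_PFO = 122.89, d_RID = 118.99, d_HOPS = 88.28 km.
Circle about each station: (x + 28.6)² + (y + 63.2)² = 122.89²; (x − 23.3)² + (y − 12.0)² = 118.99²; (x + 88.2)² + (y + 46.0)² = 88.28².
Subtracting pairs of circle equations eliminates x²+y² and gives linear equations (the radical axes):
103.8 x + 150.4 y = -3181.98
-119.2 x + 34.4 y = 12391.63
Solving the 2×2 system: x ≈ -91.8, y ≈ 42.2 km.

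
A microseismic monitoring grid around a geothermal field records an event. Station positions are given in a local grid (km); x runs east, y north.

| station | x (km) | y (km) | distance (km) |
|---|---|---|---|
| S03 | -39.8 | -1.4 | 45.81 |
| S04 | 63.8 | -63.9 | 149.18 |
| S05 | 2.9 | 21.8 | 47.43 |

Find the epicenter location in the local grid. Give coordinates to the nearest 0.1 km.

Circle about each station: (x + 39.8)² + (y + 1.4)² = 45.81²; (x − 63.8)² + (y + 63.9)² = 149.18²; (x − 2.9)² + (y − 21.8)² = 47.43².
Subtracting the S03 equation from the S04 and S05 equations removes the quadratic terms:
207.2 x − 125.0 y = -13588.47
85.4 x + 46.4 y = -1253.40
Solving the 2×2 system: x ≈ -38.8, y ≈ 44.4 km.
Check against S03 (with the unrounded x, y): √((x + 39.8)²+(y + 1.4)²) = 45.81 ≈ 45.81 km. ✓

-38.8 km east, 44.4 km north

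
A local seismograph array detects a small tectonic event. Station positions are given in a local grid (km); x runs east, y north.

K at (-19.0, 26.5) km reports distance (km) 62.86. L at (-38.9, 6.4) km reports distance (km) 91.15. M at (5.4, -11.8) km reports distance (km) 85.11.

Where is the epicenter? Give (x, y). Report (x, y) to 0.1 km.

Circle about each station: (x + 19.0)² + (y − 26.5)² = 62.86²; (x + 38.9)² + (y − 6.4)² = 91.15²; (x − 5.4)² + (y + 11.8)² = 85.11².
Subtracting the K equation from the L and M equations removes the quadratic terms:
-39.8 x − 40.2 y = -3866.02
48.8 x − 76.6 y = -4187.18
Solving the 2×2 system: x ≈ 25.5, y ≈ 70.9 km.

(25.5, 70.9)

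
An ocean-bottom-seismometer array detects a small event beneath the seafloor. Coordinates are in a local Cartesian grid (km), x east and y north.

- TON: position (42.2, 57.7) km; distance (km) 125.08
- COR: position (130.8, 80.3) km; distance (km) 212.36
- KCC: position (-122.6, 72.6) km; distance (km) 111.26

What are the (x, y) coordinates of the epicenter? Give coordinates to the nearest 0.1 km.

-57.6 km east, -17.7 km north

Circle about each station: (x − 42.2)² + (y − 57.7)² = 125.08²; (x − 130.8)² + (y − 80.3)² = 212.36²; (x + 122.6)² + (y − 72.6)² = 111.26².
Subtracting pairs of circle equations eliminates x²+y² and gives linear equations (the radical axes):
177.2 x + 45.2 y = -11005.16
-329.6 x + 29.8 y = 18457.61
Solving the 2×2 system: x ≈ -57.6, y ≈ -17.7 km.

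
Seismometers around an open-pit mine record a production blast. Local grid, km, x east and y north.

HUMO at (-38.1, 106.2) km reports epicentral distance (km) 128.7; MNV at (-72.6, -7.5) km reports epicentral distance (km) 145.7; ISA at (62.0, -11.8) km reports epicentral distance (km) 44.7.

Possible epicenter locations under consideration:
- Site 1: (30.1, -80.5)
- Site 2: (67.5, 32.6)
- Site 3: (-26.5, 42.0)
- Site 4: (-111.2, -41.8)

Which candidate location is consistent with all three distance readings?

Site 2

For each candidate, compare |candidate − station| to the reported distance:
Site 1: residuals HUMO 70.1, MNV 19.7, ISA 31.0 → max 70.1 km
Site 2: residuals HUMO 0.0, MNV 0.0, ISA 0.0 → max 0.0 km
Site 3: residuals HUMO 63.5, MNV 78.1, ISA 58.9 → max 78.1 km
Site 4: residuals HUMO 36.4, MNV 94.1, ISA 131.1 → max 131.1 km
Only Site 2 has all residuals ≈ 0.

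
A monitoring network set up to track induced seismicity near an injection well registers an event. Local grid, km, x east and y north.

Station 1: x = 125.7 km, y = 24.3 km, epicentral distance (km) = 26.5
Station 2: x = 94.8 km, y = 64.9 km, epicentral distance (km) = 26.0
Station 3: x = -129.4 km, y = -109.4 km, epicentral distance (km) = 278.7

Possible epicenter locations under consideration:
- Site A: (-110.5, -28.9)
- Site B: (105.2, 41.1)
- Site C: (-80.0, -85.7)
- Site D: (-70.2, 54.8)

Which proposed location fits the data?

Site B

For each candidate, compare |candidate − station| to the reported distance:
Site A: residuals Station 1 215.6, Station 2 199.7, Station 3 196.0 → max 215.6 km
Site B: residuals Station 1 0.0, Station 2 0.0, Station 3 0.0 → max 0.0 km
Site C: residuals Station 1 206.8, Station 2 204.7, Station 3 223.9 → max 223.9 km
Site D: residuals Station 1 171.8, Station 2 139.3, Station 3 104.2 → max 171.8 km
Only Site B has all residuals ≈ 0.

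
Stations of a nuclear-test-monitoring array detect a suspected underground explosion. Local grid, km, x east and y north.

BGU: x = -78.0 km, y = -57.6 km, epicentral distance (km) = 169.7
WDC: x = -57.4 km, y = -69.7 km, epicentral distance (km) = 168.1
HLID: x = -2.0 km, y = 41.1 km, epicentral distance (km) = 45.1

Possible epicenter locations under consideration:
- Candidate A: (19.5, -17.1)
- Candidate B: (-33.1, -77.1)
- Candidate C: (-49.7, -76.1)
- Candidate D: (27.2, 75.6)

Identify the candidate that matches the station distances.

Candidate D

For each candidate, compare |candidate − station| to the reported distance:
Candidate A: residuals BGU 64.1, WDC 74.9, HLID 16.9 → max 74.9 km
Candidate B: residuals BGU 120.7, WDC 142.7, HLID 77.1 → max 142.7 km
Candidate C: residuals BGU 135.9, WDC 158.1, HLID 81.4 → max 158.1 km
Candidate D: residuals BGU 0.0, WDC 0.0, HLID 0.1 → max 0.1 km
Only Candidate D has all residuals ≈ 0.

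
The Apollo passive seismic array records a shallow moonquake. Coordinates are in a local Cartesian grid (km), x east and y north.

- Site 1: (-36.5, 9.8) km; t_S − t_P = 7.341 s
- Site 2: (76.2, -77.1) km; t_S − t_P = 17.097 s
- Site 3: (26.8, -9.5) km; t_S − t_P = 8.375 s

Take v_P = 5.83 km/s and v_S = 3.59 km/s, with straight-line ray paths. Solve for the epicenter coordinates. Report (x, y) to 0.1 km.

Distance from S−P lag: d = Δt · v_P v_S / (v_P − v_S) = Δt · (5.83·3.59)/(5.83−3.59) ≈ 9.3436·Δt.
So d_Site 1 = 68.59, d_Site 2 = 159.75, d_Site 3 = 78.25 km.
Circle about each station: (x + 36.5)² + (y − 9.8)² = 68.59²; (x − 76.2)² + (y + 77.1)² = 159.75²; (x − 26.8)² + (y + 9.5)² = 78.25².
Subtracting the Site 1 equation from the Site 2 and Site 3 equations removes the quadratic terms:
225.4 x − 173.8 y = -10492.91
126.6 x − 38.6 y = -2038.27
Solving the 2×2 system: x ≈ 3.8, y ≈ 65.3 km.

(3.8, 65.3)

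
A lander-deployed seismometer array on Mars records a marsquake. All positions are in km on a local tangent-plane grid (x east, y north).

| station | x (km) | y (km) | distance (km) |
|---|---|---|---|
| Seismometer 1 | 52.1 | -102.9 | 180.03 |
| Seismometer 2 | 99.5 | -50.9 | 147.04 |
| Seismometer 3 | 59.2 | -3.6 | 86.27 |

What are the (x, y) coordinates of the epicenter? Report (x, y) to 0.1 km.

Circle about each station: (x − 52.1)² + (y + 102.9)² = 180.03²; (x − 99.5)² + (y + 50.9)² = 147.04²; (x − 59.2)² + (y + 3.6)² = 86.27².
Subtracting the Seismometer 1 equation from the Seismometer 2 and Seismometer 3 equations removes the quadratic terms:
94.8 x + 104.0 y = 9978.28
14.2 x + 198.6 y = 15183.07
Solving the 2×2 system: x ≈ 23.2, y ≈ 74.8 km.
Check against Seismometer 1 (with the unrounded x, y): √((x − 52.1)²+(y + 102.9)²) = 180.02 ≈ 180.03 km. ✓

(23.2, 74.8)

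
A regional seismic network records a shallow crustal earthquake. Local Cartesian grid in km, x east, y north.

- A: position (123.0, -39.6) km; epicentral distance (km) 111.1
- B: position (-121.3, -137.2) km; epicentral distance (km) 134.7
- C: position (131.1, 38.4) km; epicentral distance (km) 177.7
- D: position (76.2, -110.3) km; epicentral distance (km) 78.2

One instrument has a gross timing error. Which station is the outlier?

A

Solve using three stations at a time. Using B, C, D (subtract circle equations pairwise → linear system) gives (x, y) ≈ (2.5, -84.2).
Distances from that point to each station vs reported:
  A: calculated 128.5 vs reported 111.1 → residual 17.4 km
  B: calculated 134.7 vs reported 134.7 → residual 0.0 km
  C: calculated 177.7 vs reported 177.7 → residual 0.0 km
  D: calculated 78.2 vs reported 78.2 → residual 0.0 km
B, C, D are mutually consistent (residuals ≈ 0); A is off by 17.4 km.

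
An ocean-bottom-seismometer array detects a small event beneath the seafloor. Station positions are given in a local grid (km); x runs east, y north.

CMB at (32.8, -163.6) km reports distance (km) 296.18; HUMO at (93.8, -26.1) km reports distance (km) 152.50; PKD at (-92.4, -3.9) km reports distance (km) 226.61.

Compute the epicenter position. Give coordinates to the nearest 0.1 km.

Circle about each station: (x − 32.8)² + (y + 163.6)² = 296.18²; (x − 93.8)² + (y + 26.1)² = 152.50²; (x + 92.4)² + (y + 3.9)² = 226.61².
Subtracting the CMB equation from the HUMO and PKD equations removes the quadratic terms:
122.0 x + 275.0 y = 46105.19
-250.4 x + 319.4 y = 17082.67
Solving the 2×2 system: x ≈ 93.0, y ≈ 126.4 km.
Check against CMB (with the unrounded x, y): √((x − 32.8)²+(y + 163.6)²) = 296.18 ≈ 296.18 km. ✓

(93.0, 126.4)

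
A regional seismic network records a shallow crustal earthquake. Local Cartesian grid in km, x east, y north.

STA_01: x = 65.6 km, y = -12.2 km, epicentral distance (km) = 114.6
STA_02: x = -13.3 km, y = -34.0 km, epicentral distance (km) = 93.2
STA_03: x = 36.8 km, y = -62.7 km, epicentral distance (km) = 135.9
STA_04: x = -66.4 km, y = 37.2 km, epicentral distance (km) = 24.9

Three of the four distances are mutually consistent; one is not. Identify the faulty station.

Solve using three stations at a time. Using STA_01, STA_02, STA_03 (subtract circle equations pairwise → linear system) gives (x, y) ≈ (-24.6, 58.6).
Distances from that point to each station vs reported:
  STA_01: calculated 114.7 vs reported 114.6 → residual 0.1 km
  STA_02: calculated 93.3 vs reported 93.2 → residual 0.1 km
  STA_03: calculated 136.0 vs reported 135.9 → residual 0.1 km
  STA_04: calculated 47.0 vs reported 24.9 → residual 22.1 km
STA_01, STA_02, STA_03 are mutually consistent (residuals ≈ 0); STA_04 is off by 22.1 km.

STA_04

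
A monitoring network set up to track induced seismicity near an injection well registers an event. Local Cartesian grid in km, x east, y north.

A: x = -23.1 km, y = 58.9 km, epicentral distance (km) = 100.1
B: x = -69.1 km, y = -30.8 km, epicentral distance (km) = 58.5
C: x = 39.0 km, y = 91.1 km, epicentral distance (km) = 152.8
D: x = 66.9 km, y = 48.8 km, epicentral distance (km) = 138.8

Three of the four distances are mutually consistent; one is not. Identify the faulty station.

Solve using three stations at a time. Using A, C, D (subtract circle equations pairwise → linear system) gives (x, y) ≈ (-39.9, -39.6).
Distances from that point to each station vs reported:
  A: calculated 99.9 vs reported 100.1 → residual 0.2 km
  B: calculated 30.4 vs reported 58.5 → residual 28.1 km
  C: calculated 152.7 vs reported 152.8 → residual 0.1 km
  D: calculated 138.7 vs reported 138.8 → residual 0.1 km
A, C, D are mutually consistent (residuals ≈ 0); B is off by 28.1 km.

B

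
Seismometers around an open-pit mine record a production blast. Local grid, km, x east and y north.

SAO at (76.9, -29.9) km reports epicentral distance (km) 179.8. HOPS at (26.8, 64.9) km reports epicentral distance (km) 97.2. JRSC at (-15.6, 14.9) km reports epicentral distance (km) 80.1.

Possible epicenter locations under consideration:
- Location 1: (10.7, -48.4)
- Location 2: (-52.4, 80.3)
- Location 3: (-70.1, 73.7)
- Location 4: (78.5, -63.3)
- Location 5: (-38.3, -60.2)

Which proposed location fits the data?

For each candidate, compare |candidate − station| to the reported distance:
Location 1: residuals SAO 111.1, HOPS 17.2, JRSC 11.6 → max 111.1 km
Location 2: residuals SAO 9.9, HOPS 16.5, JRSC 5.1 → max 16.5 km
Location 3: residuals SAO 0.0, HOPS 0.1, JRSC 0.1 → max 0.1 km
Location 4: residuals SAO 146.4, HOPS 41.0, JRSC 42.3 → max 146.4 km
Location 5: residuals SAO 60.7, HOPS 43.8, JRSC 1.6 → max 60.7 km
Only Location 3 has all residuals ≈ 0.

Location 3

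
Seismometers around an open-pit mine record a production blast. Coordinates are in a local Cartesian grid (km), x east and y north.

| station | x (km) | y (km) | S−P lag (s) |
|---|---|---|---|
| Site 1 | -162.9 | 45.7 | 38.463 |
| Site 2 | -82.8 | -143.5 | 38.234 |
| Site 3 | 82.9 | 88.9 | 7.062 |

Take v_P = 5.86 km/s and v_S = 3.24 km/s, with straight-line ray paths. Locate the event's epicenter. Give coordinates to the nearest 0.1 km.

Distance from S−P lag: d = Δt · v_P v_S / (v_P − v_S) = Δt · (5.86·3.24)/(5.86−3.24) ≈ 7.2467·Δt.
So d_Site 1 = 278.73, d_Site 2 = 277.07, d_Site 3 = 51.18 km.
Circle about each station: (x + 162.9)² + (y − 45.7)² = 278.73²; (x + 82.8)² + (y + 143.5)² = 277.07²; (x − 82.9)² + (y − 88.9)² = 51.18².
Subtracting the Site 1 equation from the Site 2 and Site 3 equations removes the quadratic terms:
160.2 x − 378.4 y = -254.18
491.6 x + 86.4 y = 61221.74
Solving the 2×2 system: x ≈ 115.8, y ≈ 49.7 km.
Check against Site 1 (with the unrounded x, y): √((x + 162.9)²+(y − 45.7)²) = 278.73 ≈ 278.73 km. ✓

(115.8, 49.7)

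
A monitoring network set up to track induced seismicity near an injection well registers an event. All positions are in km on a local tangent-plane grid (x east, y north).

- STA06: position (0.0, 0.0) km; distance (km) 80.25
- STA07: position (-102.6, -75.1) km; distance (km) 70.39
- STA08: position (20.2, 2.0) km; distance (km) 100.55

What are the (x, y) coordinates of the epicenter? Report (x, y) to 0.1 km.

Circle about each station: x² + y² = 80.25²; (x + 102.6)² + (y + 75.1)² = 70.39²; (x − 20.2)² + (y − 2.0)² = 100.55².
Subtracting the STA06 equation from the STA07 and STA08 equations removes the quadratic terms:
-205.2 x − 150.2 y = 17652.08
40.4 x + 4.0 y = -3258.20
Solving the 2×2 system: x ≈ -79.8, y ≈ -8.5 km.

(-79.8, -8.5)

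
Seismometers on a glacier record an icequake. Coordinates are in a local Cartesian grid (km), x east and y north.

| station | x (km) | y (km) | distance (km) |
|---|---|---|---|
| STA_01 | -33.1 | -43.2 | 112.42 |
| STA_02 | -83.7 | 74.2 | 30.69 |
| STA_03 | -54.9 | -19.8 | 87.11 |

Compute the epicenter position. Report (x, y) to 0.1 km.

Circle about each station: (x + 33.1)² + (y + 43.2)² = 112.42²; (x + 83.7)² + (y − 74.2)² = 30.69²; (x + 54.9)² + (y + 19.8)² = 87.11².
Subtracting pairs of circle equations eliminates x²+y² and gives linear equations (the radical axes):
-101.2 x + 234.8 y = 21245.86
-43.6 x + 46.8 y = 5494.30
Solving the 2×2 system: x ≈ -53.8, y ≈ 67.3 km.

-53.8 km east, 67.3 km north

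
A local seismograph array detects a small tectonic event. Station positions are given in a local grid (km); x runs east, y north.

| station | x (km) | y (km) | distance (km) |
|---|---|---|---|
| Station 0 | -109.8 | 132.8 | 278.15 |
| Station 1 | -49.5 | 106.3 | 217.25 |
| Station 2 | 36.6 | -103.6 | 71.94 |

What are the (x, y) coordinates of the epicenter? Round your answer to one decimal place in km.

Circle about each station: (x + 109.8)² + (y − 132.8)² = 278.15²; (x + 49.5)² + (y − 106.3)² = 217.25²; (x − 36.6)² + (y + 103.6)² = 71.94².
Subtracting the Station 0 equation from the Station 1 and Station 2 equations removes the quadratic terms:
120.6 x − 53.0 y = 14227.92
292.8 x − 472.8 y = 54572.70
Solving the 2×2 system: x ≈ 92.4, y ≈ -58.2 km.

92.4 km east, -58.2 km north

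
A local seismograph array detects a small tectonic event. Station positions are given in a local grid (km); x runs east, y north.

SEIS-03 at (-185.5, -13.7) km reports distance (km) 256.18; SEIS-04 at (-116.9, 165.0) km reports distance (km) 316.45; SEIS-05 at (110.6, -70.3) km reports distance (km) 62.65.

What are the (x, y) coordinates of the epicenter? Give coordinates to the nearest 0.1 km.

Circle about each station: (x + 185.5)² + (y + 13.7)² = 256.18²; (x + 116.9)² + (y − 165.0)² = 316.45²; (x − 110.6)² + (y + 70.3)² = 62.65².
Subtracting the SEIS-03 equation from the SEIS-04 and SEIS-05 equations removes the quadratic terms:
137.2 x + 357.4 y = -28219.74
592.2 x − 113.2 y = 44279.68
Solving the 2×2 system: x ≈ 55.6, y ≈ -100.3 km.
Check against SEIS-03 (with the unrounded x, y): √((x + 185.5)²+(y + 13.7)²) = 256.18 ≈ 256.18 km. ✓

(55.6, -100.3)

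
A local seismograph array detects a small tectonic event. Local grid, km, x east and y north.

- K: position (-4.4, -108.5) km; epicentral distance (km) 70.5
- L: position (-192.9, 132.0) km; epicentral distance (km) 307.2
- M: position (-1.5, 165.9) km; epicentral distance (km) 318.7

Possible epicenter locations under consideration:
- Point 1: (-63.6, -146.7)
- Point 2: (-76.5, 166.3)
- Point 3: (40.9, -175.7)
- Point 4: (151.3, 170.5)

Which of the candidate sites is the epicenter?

For each candidate, compare |candidate − station| to the reported distance:
Point 1: residuals K 0.0, L 0.0, M 0.0 → max 0.0 km
Point 2: residuals K 213.6, L 185.9, M 243.7 → max 243.7 km
Point 3: residuals K 10.5, L 79.2, M 25.5 → max 79.2 km
Point 4: residuals K 249.0, L 39.1, M 165.8 → max 249.0 km
Only Point 1 has all residuals ≈ 0.

Point 1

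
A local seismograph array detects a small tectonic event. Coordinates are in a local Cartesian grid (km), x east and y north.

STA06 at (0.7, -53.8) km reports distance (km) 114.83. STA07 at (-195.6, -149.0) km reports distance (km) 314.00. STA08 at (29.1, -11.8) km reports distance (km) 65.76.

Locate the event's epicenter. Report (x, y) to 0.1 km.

45.8 km east, 51.8 km north

Circle about each station: (x − 0.7)² + (y + 53.8)² = 114.83²; (x + 195.6)² + (y + 149.0)² = 314.00²; (x − 29.1)² + (y + 11.8)² = 65.76².
Subtracting the STA06 equation from the STA07 and STA08 equations removes the quadratic terms:
-392.6 x − 190.4 y = -27844.64
56.8 x + 84.0 y = 6952.67
Solving the 2×2 system: x ≈ 45.8, y ≈ 51.8 km.
Check against STA06 (with the unrounded x, y): √((x − 0.7)²+(y + 53.8)²) = 114.83 ≈ 114.83 km. ✓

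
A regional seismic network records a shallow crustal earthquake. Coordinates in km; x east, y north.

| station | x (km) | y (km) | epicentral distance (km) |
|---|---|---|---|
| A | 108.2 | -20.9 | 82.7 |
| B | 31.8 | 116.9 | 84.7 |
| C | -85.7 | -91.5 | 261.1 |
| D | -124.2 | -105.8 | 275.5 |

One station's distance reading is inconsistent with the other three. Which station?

C

Solve using three stations at a time. Using A, B, D (subtract circle equations pairwise → linear system) gives (x, y) ≈ (95.2, 60.8).
Distances from that point to each station vs reported:
  A: calculated 82.7 vs reported 82.7 → residual 0.0 km
  B: calculated 84.7 vs reported 84.7 → residual 0.0 km
  C: calculated 236.5 vs reported 261.1 → residual 24.6 km
  D: calculated 275.5 vs reported 275.5 → residual 0.0 km
A, B, D are mutually consistent (residuals ≈ 0); C is off by 24.6 km.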